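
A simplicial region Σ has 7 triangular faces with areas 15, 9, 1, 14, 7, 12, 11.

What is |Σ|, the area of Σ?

15 + 9 + 1 + 14 + 7 + 12 + 11 = 69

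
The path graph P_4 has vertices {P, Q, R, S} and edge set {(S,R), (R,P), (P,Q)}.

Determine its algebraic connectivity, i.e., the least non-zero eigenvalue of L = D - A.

The path graph P_n has Laplacian eigenvalues λ_k = 2 − 2cos(kπ/n), k = 0, 1, …, n−1. Here n = 4:
k=0: 2 − 2cos(0) = 0.0; k=1: 2 − 2cos(π/4) = 0.5858; k=2: 2 − 2cos(π/2) = 2.0; k=3: 2 − 2cos(3π/4) = 3.4142.
Laplacian eigenvalues: [0.0, 0.5858, 2.0, 3.4142]. Algebraic connectivity (smallest non-zero eigenvalue) = 0.5858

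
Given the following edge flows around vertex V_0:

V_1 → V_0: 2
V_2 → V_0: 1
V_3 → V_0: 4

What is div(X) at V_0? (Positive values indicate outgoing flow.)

Divergence = sum of outgoing flows = (-2) + (-1) + (-4) = -7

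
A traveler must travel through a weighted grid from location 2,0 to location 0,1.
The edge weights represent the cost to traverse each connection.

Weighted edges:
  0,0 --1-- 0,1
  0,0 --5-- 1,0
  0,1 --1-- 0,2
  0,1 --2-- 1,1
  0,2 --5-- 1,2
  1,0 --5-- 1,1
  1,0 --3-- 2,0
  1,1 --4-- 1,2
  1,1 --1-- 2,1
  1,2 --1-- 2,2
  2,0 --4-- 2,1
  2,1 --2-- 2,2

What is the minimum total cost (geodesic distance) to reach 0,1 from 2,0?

Shortest path: 2,0 → 2,1 → 1,1 → 0,1, total weight = 7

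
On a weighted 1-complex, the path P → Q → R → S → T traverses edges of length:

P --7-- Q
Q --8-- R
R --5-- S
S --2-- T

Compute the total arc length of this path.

Arc length = 7 + 8 + 5 + 2 = 22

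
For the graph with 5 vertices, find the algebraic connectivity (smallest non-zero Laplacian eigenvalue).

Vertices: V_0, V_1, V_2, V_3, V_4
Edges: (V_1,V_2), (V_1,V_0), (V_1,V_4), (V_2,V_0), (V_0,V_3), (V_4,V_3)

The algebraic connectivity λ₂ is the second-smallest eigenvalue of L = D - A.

Degrees: deg(V_0) = 3, deg(V_1) = 3, deg(V_2) = 2, deg(V_3) = 2, deg(V_4) = 2.
L = D − A with rows/columns ordered (V_0, V_1, V_2, V_3, V_4):
  [ 3, -1, -1, -1,  0]
  [-1,  3, -1,  0, -1]
  [-1, -1,  2,  0,  0]
  [-1,  0,  0,  2, -1]
  [ 0, -1,  0, -1,  2]
Characteristic polynomial: det(λI − L) = λ(λ² − 5λ + 5)(λ² − 7λ + 11).
Roots: λ = 0; (λ² − 5λ + 5) = 0 ⇒ λ = (5 ± √5)/2 ≈ 1.382, 3.618; (λ² − 7λ + 11) = 0 ⇒ λ = (7 ± √5)/2 ≈ 2.382, 4.618.
(Check: the roots sum (with multiplicity) to 12, matching trace L = Σdeg = 2·6 = 12.)
Laplacian eigenvalues: [0.0, 1.382, 2.382, 3.618, 4.618]. Algebraic connectivity (smallest non-zero eigenvalue) = 1.382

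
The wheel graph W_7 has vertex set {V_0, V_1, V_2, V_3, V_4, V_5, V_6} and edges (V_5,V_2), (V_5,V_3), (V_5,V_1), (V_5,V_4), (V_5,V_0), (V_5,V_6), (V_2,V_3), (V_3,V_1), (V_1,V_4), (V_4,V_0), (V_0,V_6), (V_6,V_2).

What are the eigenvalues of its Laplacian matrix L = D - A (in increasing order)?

The wheel W_7 is the join K_1 ∨ C_6 (a hub joined to every vertex of a cycle of length 6). For a join G ∨ H (G on p vertices, H on q vertices) the Laplacian spectrum is 0, p+q, the eigenvalues of L(G) other than one 0 each shifted by +q, and the eigenvalues of L(H) other than one 0 each shifted by +p. With G = K_1 (p = 1, nothing left after dropping its 0) and H = C_6 (q = 6, eigenvalues 2 − 2cos(2πk/6), k = 0, …, 5; drop k = 0), the spectrum of W_7 is 0, 7, and 1 + (2 − 2cos(2πk/6)) = 3 − 2cos(2πk/6) for k = 1, …, 5:
k=1: 3 − 2cos(π/3) = 2.0; k=2: 3 − 2cos(2π/3) = 4.0; k=3: 3 − 2cos(π) = 5.0; k=4: 3 − 2cos(4π/3) = 4.0; k=5: 3 − 2cos(5π/3) = 2.0.
Laplacian eigenvalues (increasing order): [0.0, 2.0, 2.0, 4.0, 4.0, 5.0, 7.0]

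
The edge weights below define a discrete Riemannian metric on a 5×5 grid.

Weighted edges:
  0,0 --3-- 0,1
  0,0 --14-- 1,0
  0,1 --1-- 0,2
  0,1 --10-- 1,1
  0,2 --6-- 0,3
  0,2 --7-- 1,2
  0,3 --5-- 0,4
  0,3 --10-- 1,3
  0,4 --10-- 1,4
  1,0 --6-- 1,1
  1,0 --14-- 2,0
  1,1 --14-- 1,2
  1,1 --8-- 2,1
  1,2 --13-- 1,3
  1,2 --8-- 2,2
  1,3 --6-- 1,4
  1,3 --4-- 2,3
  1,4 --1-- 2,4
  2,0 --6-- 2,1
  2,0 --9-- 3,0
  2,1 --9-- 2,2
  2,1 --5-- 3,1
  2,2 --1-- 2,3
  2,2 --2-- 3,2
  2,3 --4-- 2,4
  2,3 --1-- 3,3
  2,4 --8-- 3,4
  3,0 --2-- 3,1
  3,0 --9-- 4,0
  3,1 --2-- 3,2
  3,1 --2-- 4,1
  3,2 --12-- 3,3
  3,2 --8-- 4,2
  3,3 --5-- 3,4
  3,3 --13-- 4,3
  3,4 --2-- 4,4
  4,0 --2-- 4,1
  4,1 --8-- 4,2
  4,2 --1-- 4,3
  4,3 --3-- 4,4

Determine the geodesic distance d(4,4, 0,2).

Shortest path: 4,4 → 3,4 → 3,3 → 2,3 → 2,2 → 1,2 → 0,2, total weight = 24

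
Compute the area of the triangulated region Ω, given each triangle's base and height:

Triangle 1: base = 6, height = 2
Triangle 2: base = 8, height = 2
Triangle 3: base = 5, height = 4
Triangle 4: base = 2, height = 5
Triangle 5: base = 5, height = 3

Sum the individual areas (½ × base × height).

(1/2)×6×2 + (1/2)×8×2 + (1/2)×5×4 + (1/2)×2×5 + (1/2)×5×3 = 36.5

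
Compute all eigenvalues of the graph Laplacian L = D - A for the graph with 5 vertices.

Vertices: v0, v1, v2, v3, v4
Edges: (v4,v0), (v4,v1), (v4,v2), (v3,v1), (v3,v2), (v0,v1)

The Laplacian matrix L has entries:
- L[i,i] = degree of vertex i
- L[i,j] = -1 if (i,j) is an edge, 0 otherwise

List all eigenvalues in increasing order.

Degrees: deg(v0) = 2, deg(v1) = 3, deg(v2) = 2, deg(v3) = 2, deg(v4) = 3.
L = D − A with rows/columns ordered (v0, v1, v2, v3, v4):
  [ 2, -1,  0,  0, -1]
  [-1,  3,  0, -1, -1]
  [ 0,  0,  2, -1, -1]
  [ 0, -1, -1,  2,  0]
  [-1, -1, -1,  0,  3]
Characteristic polynomial: det(λI − L) = λ(λ² − 5λ + 5)(λ² − 7λ + 11).
Roots: λ = 0; (λ² − 5λ + 5) = 0 ⇒ λ = (5 ± √5)/2 ≈ 1.382, 3.618; (λ² − 7λ + 11) = 0 ⇒ λ = (7 ± √5)/2 ≈ 2.382, 4.618.
(Check: the roots sum (with multiplicity) to 12, matching trace L = Σdeg = 2·6 = 12.)
Laplacian eigenvalues (increasing order): [0.0, 1.382, 2.382, 3.618, 4.618]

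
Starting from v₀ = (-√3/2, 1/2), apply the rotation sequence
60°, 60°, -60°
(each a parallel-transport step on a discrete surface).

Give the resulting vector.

Total rotation: 60° + 60° + (-60°) = 60°. Final vector: (-0.8660, -0.5000)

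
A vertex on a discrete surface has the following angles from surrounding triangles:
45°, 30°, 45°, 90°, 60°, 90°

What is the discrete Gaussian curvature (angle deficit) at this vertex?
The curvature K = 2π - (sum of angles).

Sum of angles = 360°. K = 360° - 360° = 0°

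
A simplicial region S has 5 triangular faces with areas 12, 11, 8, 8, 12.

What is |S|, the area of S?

12 + 11 + 8 + 8 + 12 = 51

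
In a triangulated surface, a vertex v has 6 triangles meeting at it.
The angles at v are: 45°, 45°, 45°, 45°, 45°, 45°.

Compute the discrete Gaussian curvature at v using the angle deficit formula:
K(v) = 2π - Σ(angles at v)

Sum of angles = 270°. K = 360° - 270° = 90° = π/2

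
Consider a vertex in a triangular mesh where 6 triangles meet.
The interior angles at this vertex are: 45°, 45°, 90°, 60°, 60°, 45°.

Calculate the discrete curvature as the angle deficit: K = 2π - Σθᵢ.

Sum of angles = 345°. K = 360° - 345° = 15° = π/12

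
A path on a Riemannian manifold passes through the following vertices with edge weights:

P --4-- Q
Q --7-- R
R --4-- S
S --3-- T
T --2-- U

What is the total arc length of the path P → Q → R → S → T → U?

Arc length = 4 + 7 + 4 + 3 + 2 = 20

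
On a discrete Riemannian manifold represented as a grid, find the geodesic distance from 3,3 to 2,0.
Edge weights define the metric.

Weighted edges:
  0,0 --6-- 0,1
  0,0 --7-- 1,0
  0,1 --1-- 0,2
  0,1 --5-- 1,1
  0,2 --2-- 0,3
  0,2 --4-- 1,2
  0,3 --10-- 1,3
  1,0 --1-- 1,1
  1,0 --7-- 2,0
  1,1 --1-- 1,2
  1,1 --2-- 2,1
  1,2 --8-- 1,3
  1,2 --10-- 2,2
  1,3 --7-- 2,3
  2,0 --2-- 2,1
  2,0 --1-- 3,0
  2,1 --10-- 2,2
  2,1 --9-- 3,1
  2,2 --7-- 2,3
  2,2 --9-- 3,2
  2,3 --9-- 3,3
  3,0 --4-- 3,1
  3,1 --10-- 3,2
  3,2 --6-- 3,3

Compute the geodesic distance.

Shortest path: 3,3 → 3,2 → 3,1 → 3,0 → 2,0, total weight = 21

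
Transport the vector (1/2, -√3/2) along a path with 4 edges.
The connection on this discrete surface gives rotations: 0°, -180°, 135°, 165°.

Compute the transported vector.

Total rotation: 0° + (-180°) + 135° + 165° = 120°. Final vector: (0.5000, 0.8660)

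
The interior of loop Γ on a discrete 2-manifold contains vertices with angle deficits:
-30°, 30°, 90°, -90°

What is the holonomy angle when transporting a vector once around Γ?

Holonomy = total enclosed curvature = (-30°) + 30° + 90° + (-90°) = 0°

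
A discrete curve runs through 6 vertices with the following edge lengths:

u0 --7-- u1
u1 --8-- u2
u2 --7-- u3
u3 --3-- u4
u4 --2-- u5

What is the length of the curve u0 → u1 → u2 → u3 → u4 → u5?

Arc length = 7 + 8 + 7 + 3 + 2 = 27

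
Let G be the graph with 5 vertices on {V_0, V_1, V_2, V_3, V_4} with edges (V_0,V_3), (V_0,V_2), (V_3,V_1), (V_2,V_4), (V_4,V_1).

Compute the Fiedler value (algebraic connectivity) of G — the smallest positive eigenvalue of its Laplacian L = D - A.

Degrees: deg(V_0) = 2, deg(V_1) = 2, deg(V_2) = 2, deg(V_3) = 2, deg(V_4) = 2.
L = D − A with rows/columns ordered (V_0, V_1, V_2, V_3, V_4):
  [ 2,  0, -1, -1,  0]
  [ 0,  2,  0, -1, -1]
  [-1,  0,  2,  0, -1]
  [-1, -1,  0,  2,  0]
  [ 0, -1, -1,  0,  2]
Characteristic polynomial: det(λI − L) = λ(λ² − 5λ + 5)².
Roots: λ = 0; (λ² − 5λ + 5) = 0 ⇒ λ = (5 ± √5)/2 ≈ 1.382, 3.618 (multiplicity 2).
(Check: the roots sum (with multiplicity) to 10, matching trace L = Σdeg = 2·5 = 10.)
Laplacian eigenvalues: [0.0, 1.382, 1.382, 3.618, 3.618]. Algebraic connectivity (smallest non-zero eigenvalue) = 1.382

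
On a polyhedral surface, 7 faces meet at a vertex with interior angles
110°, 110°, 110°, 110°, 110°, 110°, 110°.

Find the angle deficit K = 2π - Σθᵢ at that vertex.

Sum of angles = 770°. K = 360° - 770° = -410°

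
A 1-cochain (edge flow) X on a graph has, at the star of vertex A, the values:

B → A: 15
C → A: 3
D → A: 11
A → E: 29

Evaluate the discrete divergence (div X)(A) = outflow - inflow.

Divergence = sum of outgoing flows = (-15) + (-3) + (-11) + 29 = 0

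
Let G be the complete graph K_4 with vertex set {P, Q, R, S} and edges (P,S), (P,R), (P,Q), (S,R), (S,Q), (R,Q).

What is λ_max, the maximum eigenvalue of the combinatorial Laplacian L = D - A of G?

For the complete graph K_n, L = nI − J (J = all-ones matrix). J has eigenvalues n (once, eigenvector 𝟙) and 0 (multiplicity n−1), so L has eigenvalues 0 (once) and n (multiplicity n−1). Here n = 4: eigenvalue 0 once and 4 with multiplicity 3.
Laplacian eigenvalues: [0.0, 4.0, 4.0, 4.0]. Largest eigenvalue (spectral radius) = 4.0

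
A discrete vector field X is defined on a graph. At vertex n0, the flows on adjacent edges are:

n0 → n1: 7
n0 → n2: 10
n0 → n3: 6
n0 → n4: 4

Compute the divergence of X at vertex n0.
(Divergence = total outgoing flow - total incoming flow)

Divergence = sum of outgoing flows = 7 + 10 + 6 + 4 = 27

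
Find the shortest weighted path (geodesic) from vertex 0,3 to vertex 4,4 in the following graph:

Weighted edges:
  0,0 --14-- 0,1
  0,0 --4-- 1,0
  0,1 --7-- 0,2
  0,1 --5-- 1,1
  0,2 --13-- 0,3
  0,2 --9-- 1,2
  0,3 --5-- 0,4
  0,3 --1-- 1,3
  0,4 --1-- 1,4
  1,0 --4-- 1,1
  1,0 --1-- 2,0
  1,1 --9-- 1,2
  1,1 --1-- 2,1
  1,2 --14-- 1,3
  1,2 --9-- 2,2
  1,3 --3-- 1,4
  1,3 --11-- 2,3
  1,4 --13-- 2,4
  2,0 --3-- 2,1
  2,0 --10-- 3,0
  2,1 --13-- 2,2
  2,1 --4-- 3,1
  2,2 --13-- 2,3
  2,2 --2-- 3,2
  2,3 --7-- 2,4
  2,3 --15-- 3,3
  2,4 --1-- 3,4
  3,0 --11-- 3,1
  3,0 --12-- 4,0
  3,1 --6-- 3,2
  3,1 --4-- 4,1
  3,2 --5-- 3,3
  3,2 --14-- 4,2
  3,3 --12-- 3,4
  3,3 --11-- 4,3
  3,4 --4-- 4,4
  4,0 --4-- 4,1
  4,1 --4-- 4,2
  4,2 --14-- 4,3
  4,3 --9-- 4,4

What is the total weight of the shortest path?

Shortest path: 0,3 → 1,3 → 1,4 → 2,4 → 3,4 → 4,4, total weight = 22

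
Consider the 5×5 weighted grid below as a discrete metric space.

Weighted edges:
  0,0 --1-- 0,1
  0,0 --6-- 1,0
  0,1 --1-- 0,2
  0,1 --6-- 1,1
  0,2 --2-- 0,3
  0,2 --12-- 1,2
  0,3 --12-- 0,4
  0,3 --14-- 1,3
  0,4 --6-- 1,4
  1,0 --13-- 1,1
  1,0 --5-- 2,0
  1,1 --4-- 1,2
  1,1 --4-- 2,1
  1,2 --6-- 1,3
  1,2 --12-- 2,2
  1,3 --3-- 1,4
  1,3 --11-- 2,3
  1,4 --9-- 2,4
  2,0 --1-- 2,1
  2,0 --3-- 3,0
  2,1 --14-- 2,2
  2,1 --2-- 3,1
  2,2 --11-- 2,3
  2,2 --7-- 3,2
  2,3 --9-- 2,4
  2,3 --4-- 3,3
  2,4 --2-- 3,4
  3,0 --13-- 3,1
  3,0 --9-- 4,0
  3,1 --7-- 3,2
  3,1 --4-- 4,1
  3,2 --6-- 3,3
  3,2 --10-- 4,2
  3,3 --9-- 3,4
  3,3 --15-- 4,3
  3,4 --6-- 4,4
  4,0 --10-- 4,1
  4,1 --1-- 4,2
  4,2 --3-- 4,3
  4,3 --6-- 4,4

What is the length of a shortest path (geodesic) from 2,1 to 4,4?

Shortest path: 2,1 → 3,1 → 4,1 → 4,2 → 4,3 → 4,4, total weight = 16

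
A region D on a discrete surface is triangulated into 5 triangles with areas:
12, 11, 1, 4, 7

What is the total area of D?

12 + 11 + 1 + 4 + 7 = 35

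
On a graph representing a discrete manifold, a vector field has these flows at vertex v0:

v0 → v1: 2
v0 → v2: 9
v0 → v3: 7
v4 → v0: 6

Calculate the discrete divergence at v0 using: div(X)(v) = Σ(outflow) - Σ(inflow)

Divergence = sum of outgoing flows = 2 + 9 + 7 + (-6) = 12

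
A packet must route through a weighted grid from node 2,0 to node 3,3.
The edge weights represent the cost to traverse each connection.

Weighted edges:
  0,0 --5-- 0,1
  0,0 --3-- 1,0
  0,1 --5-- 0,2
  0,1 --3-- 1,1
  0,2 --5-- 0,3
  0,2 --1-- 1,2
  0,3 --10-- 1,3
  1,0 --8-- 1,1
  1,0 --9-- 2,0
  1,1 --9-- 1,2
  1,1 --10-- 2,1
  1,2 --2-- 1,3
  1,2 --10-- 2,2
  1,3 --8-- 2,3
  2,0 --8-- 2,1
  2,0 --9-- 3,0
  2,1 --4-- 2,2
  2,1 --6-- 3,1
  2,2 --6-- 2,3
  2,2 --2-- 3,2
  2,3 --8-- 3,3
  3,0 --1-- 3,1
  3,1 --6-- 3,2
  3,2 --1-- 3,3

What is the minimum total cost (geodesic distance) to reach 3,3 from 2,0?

Shortest path: 2,0 → 2,1 → 2,2 → 3,2 → 3,3, total weight = 15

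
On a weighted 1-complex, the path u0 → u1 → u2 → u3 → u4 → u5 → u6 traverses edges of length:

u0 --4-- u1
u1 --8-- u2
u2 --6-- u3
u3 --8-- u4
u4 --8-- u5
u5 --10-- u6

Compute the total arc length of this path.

Arc length = 4 + 8 + 6 + 8 + 8 + 10 = 44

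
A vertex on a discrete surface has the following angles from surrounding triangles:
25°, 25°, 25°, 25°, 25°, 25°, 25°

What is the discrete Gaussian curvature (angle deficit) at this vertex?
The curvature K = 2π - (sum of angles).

Sum of angles = 175°. K = 360° - 175° = 185°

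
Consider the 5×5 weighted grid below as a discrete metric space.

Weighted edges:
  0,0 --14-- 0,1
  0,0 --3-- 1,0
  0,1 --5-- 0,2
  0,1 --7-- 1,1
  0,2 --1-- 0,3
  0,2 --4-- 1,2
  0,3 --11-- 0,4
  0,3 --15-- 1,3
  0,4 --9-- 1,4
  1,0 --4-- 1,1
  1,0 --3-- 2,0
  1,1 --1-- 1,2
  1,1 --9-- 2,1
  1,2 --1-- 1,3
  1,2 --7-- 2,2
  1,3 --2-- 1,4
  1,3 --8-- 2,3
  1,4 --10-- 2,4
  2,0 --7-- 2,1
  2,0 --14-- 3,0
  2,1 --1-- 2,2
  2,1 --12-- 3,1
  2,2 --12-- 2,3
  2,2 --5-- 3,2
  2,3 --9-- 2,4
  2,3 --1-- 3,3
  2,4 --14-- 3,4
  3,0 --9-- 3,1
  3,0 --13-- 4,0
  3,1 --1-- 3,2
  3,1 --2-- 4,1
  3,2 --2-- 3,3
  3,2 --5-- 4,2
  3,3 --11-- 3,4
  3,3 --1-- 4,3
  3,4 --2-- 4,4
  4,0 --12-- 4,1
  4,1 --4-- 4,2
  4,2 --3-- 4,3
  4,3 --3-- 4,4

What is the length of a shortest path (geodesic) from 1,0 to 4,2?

Shortest path: 1,0 → 1,1 → 1,2 → 1,3 → 2,3 → 3,3 → 4,3 → 4,2, total weight = 19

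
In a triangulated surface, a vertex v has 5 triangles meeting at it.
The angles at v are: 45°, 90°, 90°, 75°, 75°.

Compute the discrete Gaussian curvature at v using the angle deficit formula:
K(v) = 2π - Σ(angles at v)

Sum of angles = 375°. K = 360° - 375° = -15°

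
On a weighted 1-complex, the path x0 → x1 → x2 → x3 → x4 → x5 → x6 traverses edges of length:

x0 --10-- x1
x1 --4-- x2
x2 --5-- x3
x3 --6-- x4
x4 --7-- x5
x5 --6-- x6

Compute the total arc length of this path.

Arc length = 10 + 4 + 5 + 6 + 7 + 6 = 38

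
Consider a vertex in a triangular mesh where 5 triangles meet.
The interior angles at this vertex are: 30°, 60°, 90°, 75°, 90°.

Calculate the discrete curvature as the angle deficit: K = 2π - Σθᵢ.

Sum of angles = 345°. K = 360° - 345° = 15°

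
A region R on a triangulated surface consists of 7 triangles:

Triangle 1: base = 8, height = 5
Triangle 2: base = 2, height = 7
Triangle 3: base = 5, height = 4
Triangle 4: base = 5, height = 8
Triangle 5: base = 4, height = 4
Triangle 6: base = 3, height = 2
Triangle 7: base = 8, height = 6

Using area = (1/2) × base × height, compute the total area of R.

(1/2)×8×5 + (1/2)×2×7 + (1/2)×5×4 + (1/2)×5×8 + (1/2)×4×4 + (1/2)×3×2 + (1/2)×8×6 = 92.0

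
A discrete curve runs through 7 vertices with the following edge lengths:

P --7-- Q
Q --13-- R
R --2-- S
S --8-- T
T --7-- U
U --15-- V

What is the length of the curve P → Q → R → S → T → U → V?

Arc length = 7 + 13 + 2 + 8 + 7 + 15 = 52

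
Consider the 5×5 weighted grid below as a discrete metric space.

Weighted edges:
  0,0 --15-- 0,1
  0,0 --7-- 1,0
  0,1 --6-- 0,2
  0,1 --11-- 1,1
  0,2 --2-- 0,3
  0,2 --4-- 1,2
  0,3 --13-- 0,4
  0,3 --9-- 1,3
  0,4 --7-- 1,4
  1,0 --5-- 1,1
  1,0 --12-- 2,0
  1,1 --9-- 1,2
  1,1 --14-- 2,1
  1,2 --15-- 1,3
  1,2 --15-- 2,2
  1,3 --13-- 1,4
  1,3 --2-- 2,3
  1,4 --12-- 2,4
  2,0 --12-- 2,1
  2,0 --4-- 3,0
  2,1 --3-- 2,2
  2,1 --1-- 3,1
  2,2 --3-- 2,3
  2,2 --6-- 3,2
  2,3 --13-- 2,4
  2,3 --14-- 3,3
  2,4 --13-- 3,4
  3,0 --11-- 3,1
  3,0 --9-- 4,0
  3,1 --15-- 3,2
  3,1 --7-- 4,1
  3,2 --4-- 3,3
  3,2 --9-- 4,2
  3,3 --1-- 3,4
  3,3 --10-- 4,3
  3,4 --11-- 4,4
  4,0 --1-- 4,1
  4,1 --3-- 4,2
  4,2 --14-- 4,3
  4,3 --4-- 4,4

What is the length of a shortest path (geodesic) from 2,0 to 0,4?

Shortest path: 2,0 → 2,1 → 2,2 → 2,3 → 1,3 → 1,4 → 0,4, total weight = 40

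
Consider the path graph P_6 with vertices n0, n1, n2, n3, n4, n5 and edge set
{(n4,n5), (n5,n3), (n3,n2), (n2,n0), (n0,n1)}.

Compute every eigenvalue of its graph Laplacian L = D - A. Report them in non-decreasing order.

The path graph P_n has Laplacian eigenvalues λ_k = 2 − 2cos(kπ/n), k = 0, 1, …, n−1. Here n = 6:
k=0: 2 − 2cos(0) = 0.0; k=1: 2 − 2cos(π/6) = 0.2679; k=2: 2 − 2cos(π/3) = 1.0; k=3: 2 − 2cos(π/2) = 2.0; k=4: 2 − 2cos(2π/3) = 3.0; k=5: 2 − 2cos(5π/6) = 3.7321.
Laplacian eigenvalues (increasing order): [0.0, 0.2679, 1.0, 2.0, 3.0, 3.7321]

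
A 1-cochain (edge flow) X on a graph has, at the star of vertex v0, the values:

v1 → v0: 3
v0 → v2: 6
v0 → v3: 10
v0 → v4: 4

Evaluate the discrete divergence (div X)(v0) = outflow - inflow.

Divergence = sum of outgoing flows = (-3) + 6 + 10 + 4 = 17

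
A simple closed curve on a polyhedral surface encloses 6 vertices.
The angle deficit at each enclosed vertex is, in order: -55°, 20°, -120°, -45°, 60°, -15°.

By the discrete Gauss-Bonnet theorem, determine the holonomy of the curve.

Holonomy = total enclosed curvature = (-55°) + 20° + (-120°) + (-45°) + 60° + (-15°) = -155°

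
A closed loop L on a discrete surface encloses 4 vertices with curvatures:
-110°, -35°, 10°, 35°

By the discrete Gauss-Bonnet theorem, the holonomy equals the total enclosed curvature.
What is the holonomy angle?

Holonomy = total enclosed curvature = (-110°) + (-35°) + 10° + 35° = -100°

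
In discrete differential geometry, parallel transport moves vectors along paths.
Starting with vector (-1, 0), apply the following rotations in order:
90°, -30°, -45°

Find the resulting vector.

Total rotation: 90° + (-30°) + (-45°) = 15°. Final vector: (-0.9659, -0.2588)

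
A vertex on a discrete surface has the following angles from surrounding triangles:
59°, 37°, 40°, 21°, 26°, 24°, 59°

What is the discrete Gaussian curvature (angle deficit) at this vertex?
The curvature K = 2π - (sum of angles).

Sum of angles = 266°. K = 360° - 266° = 94° = 47π/90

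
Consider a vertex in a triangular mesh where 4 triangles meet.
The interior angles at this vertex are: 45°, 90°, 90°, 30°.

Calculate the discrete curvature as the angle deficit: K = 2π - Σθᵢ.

Sum of angles = 255°. K = 360° - 255° = 105° = 7π/12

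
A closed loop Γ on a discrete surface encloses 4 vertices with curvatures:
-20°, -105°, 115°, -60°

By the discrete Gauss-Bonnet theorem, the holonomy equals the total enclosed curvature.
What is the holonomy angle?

Holonomy = total enclosed curvature = (-20°) + (-105°) + 115° + (-60°) = -70°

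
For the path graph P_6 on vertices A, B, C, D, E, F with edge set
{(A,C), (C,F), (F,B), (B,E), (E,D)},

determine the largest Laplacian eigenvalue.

The path graph P_n has Laplacian eigenvalues λ_k = 2 − 2cos(kπ/n), k = 0, 1, …, n−1. Here n = 6:
k=0: 2 − 2cos(0) = 0.0; k=1: 2 − 2cos(π/6) = 0.2679; k=2: 2 − 2cos(π/3) = 1.0; k=3: 2 − 2cos(π/2) = 2.0; k=4: 2 − 2cos(2π/3) = 3.0; k=5: 2 − 2cos(5π/6) = 3.7321.
Laplacian eigenvalues: [0.0, 0.2679, 1.0, 2.0, 3.0, 3.7321]. Largest eigenvalue (spectral radius) = 3.7321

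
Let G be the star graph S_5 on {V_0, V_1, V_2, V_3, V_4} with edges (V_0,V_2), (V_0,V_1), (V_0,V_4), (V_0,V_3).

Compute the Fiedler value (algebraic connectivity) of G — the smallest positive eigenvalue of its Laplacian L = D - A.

The star S_5 is the complete bipartite graph K_{1,4} (one hub of degree 4, 4 leaves of degree 1). The Laplacian spectrum of K_{p,q} is 0, p (multiplicity q−1), q (multiplicity p−1), p+q. With p = 1, q = 4: 0 once, 1 with multiplicity 3, and 5 once. (Check: trace L = sum of degrees = 8 = 3·1 + 5.)
Laplacian eigenvalues: [0.0, 1.0, 1.0, 1.0, 5.0]. Algebraic connectivity (smallest non-zero eigenvalue) = 1.0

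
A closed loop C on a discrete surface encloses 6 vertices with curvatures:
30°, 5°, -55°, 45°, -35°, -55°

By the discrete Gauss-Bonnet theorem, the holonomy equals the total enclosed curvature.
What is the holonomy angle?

Holonomy = total enclosed curvature = 30° + 5° + (-55°) + 45° + (-35°) + (-55°) = -65°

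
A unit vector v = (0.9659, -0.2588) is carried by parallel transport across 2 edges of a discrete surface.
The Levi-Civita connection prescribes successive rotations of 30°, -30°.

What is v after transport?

Total rotation: 30° + (-30°) = 0°. Final vector: (0.9659, -0.2588)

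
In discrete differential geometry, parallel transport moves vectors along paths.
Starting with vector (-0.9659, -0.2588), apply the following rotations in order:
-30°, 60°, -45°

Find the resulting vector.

Total rotation: (-30°) + 60° + (-45°) = -15°. Final vector: (-1, 0)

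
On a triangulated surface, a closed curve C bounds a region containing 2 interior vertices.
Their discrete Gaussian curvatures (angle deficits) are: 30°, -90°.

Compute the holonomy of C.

Holonomy = total enclosed curvature = 30° + (-90°) = -60°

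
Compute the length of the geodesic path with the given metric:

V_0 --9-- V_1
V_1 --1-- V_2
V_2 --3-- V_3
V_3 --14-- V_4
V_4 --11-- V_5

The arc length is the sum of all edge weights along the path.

Arc length = 9 + 1 + 3 + 14 + 11 = 38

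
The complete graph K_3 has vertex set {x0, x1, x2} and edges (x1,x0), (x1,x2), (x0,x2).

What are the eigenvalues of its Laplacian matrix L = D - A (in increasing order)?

For the complete graph K_n, L = nI − J (J = all-ones matrix). J has eigenvalues n (once, eigenvector 𝟙) and 0 (multiplicity n−1), so L has eigenvalues 0 (once) and n (multiplicity n−1). Here n = 3: eigenvalue 0 once and 3 with multiplicity 2.
Laplacian eigenvalues (increasing order): [0.0, 3.0, 3.0]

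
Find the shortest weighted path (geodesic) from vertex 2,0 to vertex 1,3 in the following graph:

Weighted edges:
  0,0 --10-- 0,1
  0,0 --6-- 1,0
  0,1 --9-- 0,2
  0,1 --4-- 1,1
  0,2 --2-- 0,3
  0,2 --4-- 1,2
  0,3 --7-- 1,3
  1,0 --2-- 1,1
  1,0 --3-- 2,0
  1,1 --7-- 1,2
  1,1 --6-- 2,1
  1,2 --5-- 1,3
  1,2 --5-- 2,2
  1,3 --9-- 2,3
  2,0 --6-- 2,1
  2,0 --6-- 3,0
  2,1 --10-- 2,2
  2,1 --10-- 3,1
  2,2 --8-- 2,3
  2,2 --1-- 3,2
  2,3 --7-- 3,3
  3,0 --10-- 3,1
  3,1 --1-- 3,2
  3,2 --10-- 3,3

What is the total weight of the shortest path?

Shortest path: 2,0 → 1,0 → 1,1 → 1,2 → 1,3, total weight = 17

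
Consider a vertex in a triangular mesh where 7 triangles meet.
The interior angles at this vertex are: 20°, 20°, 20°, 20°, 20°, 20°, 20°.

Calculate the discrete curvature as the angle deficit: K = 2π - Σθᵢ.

Sum of angles = 140°. K = 360° - 140° = 220°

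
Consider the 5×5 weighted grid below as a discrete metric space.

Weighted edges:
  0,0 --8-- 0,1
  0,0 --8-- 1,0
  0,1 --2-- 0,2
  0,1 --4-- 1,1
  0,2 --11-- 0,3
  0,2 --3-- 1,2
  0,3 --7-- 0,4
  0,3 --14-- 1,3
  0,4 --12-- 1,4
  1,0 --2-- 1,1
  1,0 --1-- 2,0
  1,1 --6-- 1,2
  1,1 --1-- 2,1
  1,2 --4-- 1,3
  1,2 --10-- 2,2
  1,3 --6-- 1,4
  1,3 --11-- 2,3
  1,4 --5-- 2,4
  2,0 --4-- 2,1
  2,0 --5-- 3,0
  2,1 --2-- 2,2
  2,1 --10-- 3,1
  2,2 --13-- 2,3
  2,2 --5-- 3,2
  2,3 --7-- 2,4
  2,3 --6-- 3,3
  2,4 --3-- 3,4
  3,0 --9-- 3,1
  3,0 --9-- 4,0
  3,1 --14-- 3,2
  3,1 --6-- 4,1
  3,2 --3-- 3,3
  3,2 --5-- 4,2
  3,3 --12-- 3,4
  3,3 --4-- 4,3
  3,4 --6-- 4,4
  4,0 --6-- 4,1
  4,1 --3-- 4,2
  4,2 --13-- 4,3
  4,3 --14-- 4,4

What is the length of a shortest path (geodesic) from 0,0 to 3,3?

Shortest path: 0,0 → 1,0 → 1,1 → 2,1 → 2,2 → 3,2 → 3,3, total weight = 21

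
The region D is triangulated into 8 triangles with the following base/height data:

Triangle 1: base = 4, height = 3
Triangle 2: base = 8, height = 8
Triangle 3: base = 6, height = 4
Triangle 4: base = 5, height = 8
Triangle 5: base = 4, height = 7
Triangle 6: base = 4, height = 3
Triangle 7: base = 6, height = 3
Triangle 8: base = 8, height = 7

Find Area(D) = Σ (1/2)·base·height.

(1/2)×4×3 + (1/2)×8×8 + (1/2)×6×4 + (1/2)×5×8 + (1/2)×4×7 + (1/2)×4×3 + (1/2)×6×3 + (1/2)×8×7 = 127.0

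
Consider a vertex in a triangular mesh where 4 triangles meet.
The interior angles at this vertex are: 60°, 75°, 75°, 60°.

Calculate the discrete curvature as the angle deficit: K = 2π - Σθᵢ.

Sum of angles = 270°. K = 360° - 270° = 90° = π/2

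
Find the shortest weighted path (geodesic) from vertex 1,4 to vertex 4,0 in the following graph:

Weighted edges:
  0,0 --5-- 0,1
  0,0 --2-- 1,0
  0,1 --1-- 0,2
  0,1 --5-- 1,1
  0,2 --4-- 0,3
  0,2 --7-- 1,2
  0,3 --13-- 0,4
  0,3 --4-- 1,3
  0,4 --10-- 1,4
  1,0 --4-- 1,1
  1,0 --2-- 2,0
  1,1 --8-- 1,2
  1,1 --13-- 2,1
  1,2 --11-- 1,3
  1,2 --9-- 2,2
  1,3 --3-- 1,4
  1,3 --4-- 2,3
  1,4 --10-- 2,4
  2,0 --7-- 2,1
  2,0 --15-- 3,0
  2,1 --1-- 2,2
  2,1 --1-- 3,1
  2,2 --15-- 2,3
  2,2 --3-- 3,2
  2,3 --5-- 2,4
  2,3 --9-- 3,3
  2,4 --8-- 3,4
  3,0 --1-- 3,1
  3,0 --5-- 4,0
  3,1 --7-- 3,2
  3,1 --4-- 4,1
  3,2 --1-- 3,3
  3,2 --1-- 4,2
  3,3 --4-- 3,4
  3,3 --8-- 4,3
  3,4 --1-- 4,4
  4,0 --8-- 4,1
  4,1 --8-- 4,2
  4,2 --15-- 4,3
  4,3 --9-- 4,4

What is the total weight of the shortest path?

Shortest path: 1,4 → 1,3 → 2,3 → 3,3 → 3,2 → 2,2 → 2,1 → 3,1 → 3,0 → 4,0, total weight = 28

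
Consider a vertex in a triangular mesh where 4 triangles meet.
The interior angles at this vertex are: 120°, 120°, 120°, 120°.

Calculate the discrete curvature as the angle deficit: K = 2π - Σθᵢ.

Sum of angles = 480°. K = 360° - 480° = -120° = -2π/3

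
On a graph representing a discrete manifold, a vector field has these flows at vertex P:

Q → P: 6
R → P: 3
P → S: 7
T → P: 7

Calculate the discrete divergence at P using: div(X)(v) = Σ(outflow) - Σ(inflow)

Divergence = sum of outgoing flows = (-6) + (-3) + 7 + (-7) = -9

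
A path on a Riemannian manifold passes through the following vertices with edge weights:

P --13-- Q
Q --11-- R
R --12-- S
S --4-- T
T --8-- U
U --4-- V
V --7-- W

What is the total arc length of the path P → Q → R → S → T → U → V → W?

Arc length = 13 + 11 + 12 + 4 + 8 + 4 + 7 = 59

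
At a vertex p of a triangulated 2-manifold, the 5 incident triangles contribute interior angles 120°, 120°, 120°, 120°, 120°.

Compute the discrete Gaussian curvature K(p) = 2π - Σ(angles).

Sum of angles = 600°. K = 360° - 600° = -240°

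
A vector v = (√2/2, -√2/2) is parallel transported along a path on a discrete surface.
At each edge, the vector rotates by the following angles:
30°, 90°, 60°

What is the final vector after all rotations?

Total rotation: 30° + 90° + 60° = 180°. Final vector: (-0.7071, 0.7071)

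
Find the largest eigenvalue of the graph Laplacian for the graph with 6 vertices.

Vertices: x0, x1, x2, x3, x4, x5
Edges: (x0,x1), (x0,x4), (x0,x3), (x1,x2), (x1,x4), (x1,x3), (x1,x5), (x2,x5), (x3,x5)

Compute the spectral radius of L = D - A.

Degrees: deg(x0) = 3, deg(x1) = 5, deg(x2) = 2, deg(x3) = 3, deg(x4) = 2, deg(x5) = 3.
L = D − A with rows/columns ordered (x0, x1, x2, x3, x4, x5):
  [ 3, -1,  0, -1, -1,  0]
  [-1,  5, -1, -1, -1, -1]
  [ 0, -1,  2,  0,  0, -1]
  [-1, -1,  0,  3,  0, -1]
  [-1, -1,  0,  0,  2,  0]
  [ 0, -1, -1, -1,  0,  3]
Characteristic polynomial: det(λI − L) = λ(λ² − 5λ + 5)(λ² − 7λ + 11)(λ − 6).
Roots: λ = 0; (λ² − 5λ + 5) = 0 ⇒ λ = (5 ± √5)/2 ≈ 1.382, 3.618; (λ² − 7λ + 11) = 0 ⇒ λ = (7 ± √5)/2 ≈ 2.382, 4.618; (λ − 6) = 0 ⇒ λ = 6.
(Check: the roots sum (with multiplicity) to 18, matching trace L = Σdeg = 2·9 = 18.)
Laplacian eigenvalues: [0.0, 1.382, 2.382, 3.618, 4.618, 6.0]. Largest eigenvalue (spectral radius) = 6.0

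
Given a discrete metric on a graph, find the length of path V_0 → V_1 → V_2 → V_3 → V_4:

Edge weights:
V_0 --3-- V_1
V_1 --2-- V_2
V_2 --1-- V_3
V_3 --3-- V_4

Arc length = 3 + 2 + 1 + 3 = 9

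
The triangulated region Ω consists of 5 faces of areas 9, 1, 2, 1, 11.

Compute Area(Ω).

9 + 1 + 2 + 1 + 11 = 24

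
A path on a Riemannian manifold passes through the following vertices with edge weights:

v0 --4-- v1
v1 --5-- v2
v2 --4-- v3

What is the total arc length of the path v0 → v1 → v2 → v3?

Arc length = 4 + 5 + 4 = 13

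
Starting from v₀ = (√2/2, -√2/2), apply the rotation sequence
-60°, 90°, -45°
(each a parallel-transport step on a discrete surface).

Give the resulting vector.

Total rotation: (-60°) + 90° + (-45°) = -15°. Final vector: (0.5000, -0.8660)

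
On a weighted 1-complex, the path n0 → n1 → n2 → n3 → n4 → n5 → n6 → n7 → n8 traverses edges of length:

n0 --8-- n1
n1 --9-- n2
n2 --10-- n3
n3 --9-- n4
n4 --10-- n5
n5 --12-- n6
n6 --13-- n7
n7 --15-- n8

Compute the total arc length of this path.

Arc length = 8 + 9 + 10 + 9 + 10 + 12 + 13 + 15 = 86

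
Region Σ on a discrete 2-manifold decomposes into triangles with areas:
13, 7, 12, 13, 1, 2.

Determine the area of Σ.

13 + 7 + 12 + 13 + 1 + 2 = 48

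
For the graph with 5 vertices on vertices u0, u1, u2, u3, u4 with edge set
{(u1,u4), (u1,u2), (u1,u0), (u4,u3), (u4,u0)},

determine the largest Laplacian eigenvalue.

Degrees: deg(u0) = 2, deg(u1) = 3, deg(u2) = 1, deg(u3) = 1, deg(u4) = 3.
L = D − A with rows/columns ordered (u0, u1, u2, u3, u4):
  [ 2, -1,  0,  0, -1]
  [-1,  3, -1,  0, -1]
  [ 0, -1,  1,  0,  0]
  [ 0,  0,  0,  1, -1]
  [-1, -1,  0, -1,  3]
Characteristic polynomial: det(λI − L) = λ(λ² − 5λ + 3)(λ² − 5λ + 5).
Roots: λ = 0; (λ² − 5λ + 3) = 0 ⇒ λ = (5 ± √13)/2 ≈ 0.6972, 4.3028; (λ² − 5λ + 5) = 0 ⇒ λ = (5 ± √5)/2 ≈ 1.382, 3.618.
(Check: the roots sum (with multiplicity) to 10, matching trace L = Σdeg = 2·5 = 10.)
Laplacian eigenvalues: [0.0, 0.6972, 1.382, 3.618, 4.3028]. Largest eigenvalue (spectral radius) = 4.3028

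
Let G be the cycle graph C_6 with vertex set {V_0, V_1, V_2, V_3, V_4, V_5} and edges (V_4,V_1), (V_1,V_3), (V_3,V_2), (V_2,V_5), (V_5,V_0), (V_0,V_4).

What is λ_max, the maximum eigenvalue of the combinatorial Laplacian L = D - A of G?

The cycle graph C_n has Laplacian eigenvalues λ_k = 2 − 2cos(2πk/n), k = 0, 1, …, n−1. Here n = 6:
k=0: 2 − 2cos(0) = 0.0; k=1: 2 − 2cos(π/3) = 1.0; k=2: 2 − 2cos(2π/3) = 3.0; k=3: 2 − 2cos(π) = 4.0; k=4: 2 − 2cos(4π/3) = 3.0; k=5: 2 − 2cos(5π/3) = 1.0.
Laplacian eigenvalues: [0.0, 1.0, 1.0, 3.0, 3.0, 4.0]. Largest eigenvalue (spectral radius) = 4.0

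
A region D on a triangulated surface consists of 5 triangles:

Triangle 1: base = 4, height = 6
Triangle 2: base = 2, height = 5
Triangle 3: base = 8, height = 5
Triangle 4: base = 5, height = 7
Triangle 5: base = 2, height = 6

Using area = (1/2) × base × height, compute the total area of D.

(1/2)×4×6 + (1/2)×2×5 + (1/2)×8×5 + (1/2)×5×7 + (1/2)×2×6 = 60.5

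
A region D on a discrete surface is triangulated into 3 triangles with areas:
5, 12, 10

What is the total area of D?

5 + 12 + 10 = 27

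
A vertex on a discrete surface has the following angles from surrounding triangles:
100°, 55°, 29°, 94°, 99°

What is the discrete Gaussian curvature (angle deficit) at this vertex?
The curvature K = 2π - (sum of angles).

Sum of angles = 377°. K = 360° - 377° = -17° = -17π/180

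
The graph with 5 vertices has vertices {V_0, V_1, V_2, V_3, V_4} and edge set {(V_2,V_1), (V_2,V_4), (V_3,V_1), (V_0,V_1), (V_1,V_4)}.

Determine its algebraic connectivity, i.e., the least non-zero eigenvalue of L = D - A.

Degrees: deg(V_0) = 1, deg(V_1) = 4, deg(V_2) = 2, deg(V_3) = 1, deg(V_4) = 2.
L = D − A with rows/columns ordered (V_0, V_1, V_2, V_3, V_4):
  [ 1, -1,  0,  0,  0]
  [-1,  4, -1, -1, -1]
  [ 0, -1,  2,  0, -1]
  [ 0, -1,  0,  1,  0]
  [ 0, -1, -1,  0,  2]
Characteristic polynomial: det(λI − L) = λ(λ − 1)²(λ − 3)(λ − 5).
Roots: λ = 0; (λ − 1) = 0 ⇒ λ = 1 (multiplicity 2); (λ − 3) = 0 ⇒ λ = 3; (λ − 5) = 0 ⇒ λ = 5.
(Check: the roots sum (with multiplicity) to 10, matching trace L = Σdeg = 2·5 = 10.)
Laplacian eigenvalues: [0.0, 1.0, 1.0, 3.0, 5.0]. Algebraic connectivity (smallest non-zero eigenvalue) = 1.0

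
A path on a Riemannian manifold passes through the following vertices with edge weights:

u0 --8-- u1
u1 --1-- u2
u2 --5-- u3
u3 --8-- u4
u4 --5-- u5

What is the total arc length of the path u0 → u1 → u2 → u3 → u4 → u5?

Arc length = 8 + 1 + 5 + 8 + 5 = 27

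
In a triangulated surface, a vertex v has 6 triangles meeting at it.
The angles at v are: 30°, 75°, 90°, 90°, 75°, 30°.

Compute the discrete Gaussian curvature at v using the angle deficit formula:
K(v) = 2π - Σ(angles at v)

Sum of angles = 390°. K = 360° - 390° = -30° = -π/6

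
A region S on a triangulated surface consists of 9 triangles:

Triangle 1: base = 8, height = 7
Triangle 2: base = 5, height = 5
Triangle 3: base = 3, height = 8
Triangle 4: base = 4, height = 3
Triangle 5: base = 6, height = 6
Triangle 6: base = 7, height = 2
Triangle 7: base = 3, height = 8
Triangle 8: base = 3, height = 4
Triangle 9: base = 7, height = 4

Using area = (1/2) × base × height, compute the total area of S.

(1/2)×8×7 + (1/2)×5×5 + (1/2)×3×8 + (1/2)×4×3 + (1/2)×6×6 + (1/2)×7×2 + (1/2)×3×8 + (1/2)×3×4 + (1/2)×7×4 = 115.5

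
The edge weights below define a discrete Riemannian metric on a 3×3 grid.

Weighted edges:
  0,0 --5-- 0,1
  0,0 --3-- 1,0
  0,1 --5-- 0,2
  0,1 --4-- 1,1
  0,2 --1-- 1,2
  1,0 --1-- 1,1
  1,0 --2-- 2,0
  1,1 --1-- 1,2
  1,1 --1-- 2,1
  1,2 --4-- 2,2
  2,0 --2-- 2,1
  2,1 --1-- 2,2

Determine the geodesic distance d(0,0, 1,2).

Shortest path: 0,0 → 1,0 → 1,1 → 1,2, total weight = 5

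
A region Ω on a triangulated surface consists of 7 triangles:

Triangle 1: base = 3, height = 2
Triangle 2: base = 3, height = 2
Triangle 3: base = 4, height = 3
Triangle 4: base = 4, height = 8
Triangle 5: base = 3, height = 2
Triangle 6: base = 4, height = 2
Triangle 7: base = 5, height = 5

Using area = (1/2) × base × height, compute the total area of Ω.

(1/2)×3×2 + (1/2)×3×2 + (1/2)×4×3 + (1/2)×4×8 + (1/2)×3×2 + (1/2)×4×2 + (1/2)×5×5 = 47.5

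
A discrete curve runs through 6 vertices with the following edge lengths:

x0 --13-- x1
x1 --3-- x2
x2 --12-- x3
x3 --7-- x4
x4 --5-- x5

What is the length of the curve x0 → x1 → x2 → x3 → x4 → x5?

Arc length = 13 + 3 + 12 + 7 + 5 = 40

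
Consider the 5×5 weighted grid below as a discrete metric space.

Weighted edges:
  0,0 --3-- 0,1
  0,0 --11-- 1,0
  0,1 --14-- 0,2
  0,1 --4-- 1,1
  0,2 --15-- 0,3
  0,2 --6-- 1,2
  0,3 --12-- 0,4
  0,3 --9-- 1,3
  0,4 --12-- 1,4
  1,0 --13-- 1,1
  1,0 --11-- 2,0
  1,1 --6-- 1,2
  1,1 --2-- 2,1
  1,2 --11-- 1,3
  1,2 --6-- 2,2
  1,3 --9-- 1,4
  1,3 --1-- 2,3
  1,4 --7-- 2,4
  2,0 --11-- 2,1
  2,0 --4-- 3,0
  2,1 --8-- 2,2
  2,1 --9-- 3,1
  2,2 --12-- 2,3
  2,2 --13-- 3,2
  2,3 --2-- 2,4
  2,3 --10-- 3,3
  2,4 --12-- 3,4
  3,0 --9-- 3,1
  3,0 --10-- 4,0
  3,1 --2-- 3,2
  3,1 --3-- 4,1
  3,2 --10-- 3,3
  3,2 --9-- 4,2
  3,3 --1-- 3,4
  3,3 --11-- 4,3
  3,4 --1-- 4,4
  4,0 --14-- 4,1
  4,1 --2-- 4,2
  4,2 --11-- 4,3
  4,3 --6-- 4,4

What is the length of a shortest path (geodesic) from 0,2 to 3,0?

Shortest path: 0,2 → 1,2 → 1,1 → 2,1 → 2,0 → 3,0, total weight = 29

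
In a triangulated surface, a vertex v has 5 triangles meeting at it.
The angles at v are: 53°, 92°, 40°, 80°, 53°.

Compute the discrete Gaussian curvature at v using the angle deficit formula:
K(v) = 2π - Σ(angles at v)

Sum of angles = 318°. K = 360° - 318° = 42° = 7π/30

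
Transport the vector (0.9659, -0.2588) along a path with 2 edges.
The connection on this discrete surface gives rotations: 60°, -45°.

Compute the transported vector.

Total rotation: 60° + (-45°) = 15°. Final vector: (1, 0)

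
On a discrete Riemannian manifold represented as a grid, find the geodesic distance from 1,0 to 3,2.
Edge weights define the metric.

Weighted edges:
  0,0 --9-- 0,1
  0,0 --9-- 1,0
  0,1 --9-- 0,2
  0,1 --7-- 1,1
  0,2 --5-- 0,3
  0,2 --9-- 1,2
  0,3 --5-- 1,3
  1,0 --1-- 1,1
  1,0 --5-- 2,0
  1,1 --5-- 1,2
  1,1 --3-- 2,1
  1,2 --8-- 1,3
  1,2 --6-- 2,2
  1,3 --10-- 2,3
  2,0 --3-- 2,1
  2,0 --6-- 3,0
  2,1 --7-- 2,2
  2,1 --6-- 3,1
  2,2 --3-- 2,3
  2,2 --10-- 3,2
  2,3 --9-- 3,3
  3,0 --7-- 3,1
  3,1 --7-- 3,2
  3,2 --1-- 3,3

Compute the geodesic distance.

Shortest path: 1,0 → 1,1 → 2,1 → 3,1 → 3,2, total weight = 17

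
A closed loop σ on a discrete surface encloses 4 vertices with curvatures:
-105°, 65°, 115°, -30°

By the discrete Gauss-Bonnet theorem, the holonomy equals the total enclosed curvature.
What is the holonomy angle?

Holonomy = total enclosed curvature = (-105°) + 65° + 115° + (-30°) = 45°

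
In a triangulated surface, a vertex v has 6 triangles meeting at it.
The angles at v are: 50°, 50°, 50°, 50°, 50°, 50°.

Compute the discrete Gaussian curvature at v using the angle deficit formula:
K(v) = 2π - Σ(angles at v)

Sum of angles = 300°. K = 360° - 300° = 60°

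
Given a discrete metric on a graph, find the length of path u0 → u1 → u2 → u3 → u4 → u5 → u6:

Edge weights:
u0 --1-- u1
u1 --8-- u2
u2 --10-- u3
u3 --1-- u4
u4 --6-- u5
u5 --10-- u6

Arc length = 1 + 8 + 10 + 1 + 6 + 10 = 36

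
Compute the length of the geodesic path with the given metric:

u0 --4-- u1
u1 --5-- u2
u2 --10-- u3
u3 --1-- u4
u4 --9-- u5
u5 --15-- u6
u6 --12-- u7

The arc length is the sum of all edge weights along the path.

Arc length = 4 + 5 + 10 + 1 + 9 + 15 + 12 = 56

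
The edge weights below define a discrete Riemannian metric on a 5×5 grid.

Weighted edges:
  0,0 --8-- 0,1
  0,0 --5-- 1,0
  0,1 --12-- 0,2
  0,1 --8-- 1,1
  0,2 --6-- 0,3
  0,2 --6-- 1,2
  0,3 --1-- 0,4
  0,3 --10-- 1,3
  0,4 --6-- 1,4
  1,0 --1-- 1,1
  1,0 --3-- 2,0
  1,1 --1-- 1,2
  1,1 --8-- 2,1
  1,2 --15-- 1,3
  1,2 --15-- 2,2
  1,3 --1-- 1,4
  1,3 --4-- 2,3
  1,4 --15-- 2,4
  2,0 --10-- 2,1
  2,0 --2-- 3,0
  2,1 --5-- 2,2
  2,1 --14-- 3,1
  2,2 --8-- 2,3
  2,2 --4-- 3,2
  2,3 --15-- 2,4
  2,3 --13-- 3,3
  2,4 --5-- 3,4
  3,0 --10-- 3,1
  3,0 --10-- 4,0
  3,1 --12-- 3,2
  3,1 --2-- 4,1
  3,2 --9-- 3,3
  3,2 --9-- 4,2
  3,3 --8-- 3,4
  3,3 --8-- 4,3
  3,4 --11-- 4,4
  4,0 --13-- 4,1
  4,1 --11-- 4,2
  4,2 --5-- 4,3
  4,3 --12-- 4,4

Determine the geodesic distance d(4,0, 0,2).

Shortest path: 4,0 → 3,0 → 2,0 → 1,0 → 1,1 → 1,2 → 0,2, total weight = 23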